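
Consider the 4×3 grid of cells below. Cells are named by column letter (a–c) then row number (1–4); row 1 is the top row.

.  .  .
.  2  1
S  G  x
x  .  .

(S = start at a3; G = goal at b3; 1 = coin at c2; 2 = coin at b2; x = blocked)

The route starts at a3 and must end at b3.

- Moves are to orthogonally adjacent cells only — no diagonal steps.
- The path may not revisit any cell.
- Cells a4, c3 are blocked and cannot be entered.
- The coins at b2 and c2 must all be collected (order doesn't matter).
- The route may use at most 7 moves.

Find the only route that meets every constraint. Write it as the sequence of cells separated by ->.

a3 -> a2 -> a1 -> b1 -> c1 -> c2 -> b2 -> b3

The budget equals the shortest possible length, so every move has to be on a shortest route through the required cells.
Route from a3: up 2 to a1, right 2 to c1, down 1 to c2, left 1 to b2, down 1 to b3 — 7 moves in all.
Check: all required cells visited; 7 ≤ 7 moves.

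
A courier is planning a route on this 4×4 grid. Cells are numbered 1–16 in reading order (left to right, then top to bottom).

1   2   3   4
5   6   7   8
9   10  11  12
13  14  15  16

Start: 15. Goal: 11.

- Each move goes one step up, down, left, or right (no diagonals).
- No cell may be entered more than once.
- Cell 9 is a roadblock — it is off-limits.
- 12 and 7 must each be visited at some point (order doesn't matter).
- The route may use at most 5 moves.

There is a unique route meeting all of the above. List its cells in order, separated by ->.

15 -> 16 -> 12 -> 8 -> 7 -> 11

The 5-move cap with required stops at 12, 7 leaves no slack for detours.
Route from 15: right 1 to 16, up 2 to 8, left 1 to 7, down 1 to 11 — 5 moves in all.
Check: all required cells visited; 5 ≤ 5 moves.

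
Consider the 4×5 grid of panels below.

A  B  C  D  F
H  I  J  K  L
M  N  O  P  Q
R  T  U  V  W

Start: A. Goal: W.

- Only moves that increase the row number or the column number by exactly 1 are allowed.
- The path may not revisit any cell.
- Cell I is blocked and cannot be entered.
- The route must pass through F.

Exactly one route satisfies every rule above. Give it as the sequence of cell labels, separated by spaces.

A B C D F L Q W

Moves only go right or down, so the column and row indices never decrease.
Route from A: 4× right (reaching F), 3× down (reaching W) — 7 moves in all.
Check: all required cells visited.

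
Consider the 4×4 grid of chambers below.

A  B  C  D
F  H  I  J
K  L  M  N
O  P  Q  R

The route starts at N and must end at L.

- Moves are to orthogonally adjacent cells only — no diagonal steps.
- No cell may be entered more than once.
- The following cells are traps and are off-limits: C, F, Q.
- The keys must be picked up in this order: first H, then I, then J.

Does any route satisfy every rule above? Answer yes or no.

no

Ignoring the required order, 1 revisit-free route from N to L passes through all of H, I, and J; the waypoint orders that occur are J → I → H (1) — never H → I → J.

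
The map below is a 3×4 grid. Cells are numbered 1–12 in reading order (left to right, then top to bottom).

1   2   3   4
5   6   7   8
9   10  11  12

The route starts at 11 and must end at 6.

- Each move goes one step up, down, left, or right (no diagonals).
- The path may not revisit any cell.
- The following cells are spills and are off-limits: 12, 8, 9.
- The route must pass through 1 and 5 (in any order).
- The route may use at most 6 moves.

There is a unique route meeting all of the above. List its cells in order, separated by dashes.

11 - 7 - 3 - 2 - 1 - 5 - 6

Any route must reach 1 and 5 and still end at 6 within 6 moves, so the order of the required stops is forced.
Route from 11: up 2 to 3, left 2 to 1, down 1 to 5, right 1 to 6 — 6 moves in all.
Check: all required cells visited; 6 ≤ 6 moves.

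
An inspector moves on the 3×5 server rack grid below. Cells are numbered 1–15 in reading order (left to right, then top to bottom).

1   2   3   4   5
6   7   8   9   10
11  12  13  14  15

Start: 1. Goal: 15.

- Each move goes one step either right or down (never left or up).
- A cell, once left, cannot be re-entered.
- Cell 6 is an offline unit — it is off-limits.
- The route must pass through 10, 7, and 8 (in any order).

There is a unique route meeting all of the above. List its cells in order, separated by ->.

1 -> 2 -> 7 -> 8 -> 9 -> 10 -> 15

Moves only go right or down, so the column and row indices never decrease.
Route from 1: right 1 to 2, down 1 to 7, right 3 to 10, down 1 to 15 — 6 moves in all.
Check: all required cells visited.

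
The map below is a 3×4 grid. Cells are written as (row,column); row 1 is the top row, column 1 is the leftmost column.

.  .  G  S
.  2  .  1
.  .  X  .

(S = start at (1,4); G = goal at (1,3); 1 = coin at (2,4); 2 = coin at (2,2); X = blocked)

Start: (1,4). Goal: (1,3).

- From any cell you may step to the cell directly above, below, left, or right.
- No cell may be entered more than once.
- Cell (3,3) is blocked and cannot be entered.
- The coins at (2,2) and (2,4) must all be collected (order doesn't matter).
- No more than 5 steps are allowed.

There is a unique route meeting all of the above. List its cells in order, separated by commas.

(1,4), (2,4), (2,3), (2,2), (1,2), (1,3)

The budget equals the shortest possible length, so every move has to be on a shortest route through the required cells.
Route from (1,4): down to (2,4), 2× left (reaching (2,2)), up to (1,2), right to (1,3) — 5 moves in all.
Check: all required cells visited; 5 ≤ 5 moves.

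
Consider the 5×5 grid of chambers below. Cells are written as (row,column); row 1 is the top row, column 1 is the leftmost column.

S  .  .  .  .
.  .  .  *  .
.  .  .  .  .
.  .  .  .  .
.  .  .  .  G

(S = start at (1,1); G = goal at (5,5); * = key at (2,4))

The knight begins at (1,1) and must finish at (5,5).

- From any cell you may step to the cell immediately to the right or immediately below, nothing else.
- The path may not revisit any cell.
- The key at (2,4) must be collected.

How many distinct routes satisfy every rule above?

16

A right/down-only route from (1,1) to (5,5) makes exactly 4 down-moves and 4 right-moves in some order.
With no other constraints that would be C(8,4) = 70 routes.
Split at (2,4) and multiply the segment counts: (1,1)→(2,4): 4; (2,4)→(5,5): 4; product = 16.
That gives 16 routes.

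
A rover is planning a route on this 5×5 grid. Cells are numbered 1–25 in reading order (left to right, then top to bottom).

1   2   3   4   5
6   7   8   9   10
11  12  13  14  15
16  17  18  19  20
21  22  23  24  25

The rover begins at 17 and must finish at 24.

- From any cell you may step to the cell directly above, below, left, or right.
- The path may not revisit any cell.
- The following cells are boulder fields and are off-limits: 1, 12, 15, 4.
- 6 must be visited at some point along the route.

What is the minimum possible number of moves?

Any route passes through 6 somewhere between 17 and 24. Summing Manhattan distances along the two legs (17 → 6 → 24) gives a lower bound of 3 + 6 = 9 moves.
A route of 9 moves achieves this: 17 → 16 → 11 → 6 → 7 → 8 → 13 → 18 → 23 → 24.
Since 9 matches the lower bound, it is optimal.

9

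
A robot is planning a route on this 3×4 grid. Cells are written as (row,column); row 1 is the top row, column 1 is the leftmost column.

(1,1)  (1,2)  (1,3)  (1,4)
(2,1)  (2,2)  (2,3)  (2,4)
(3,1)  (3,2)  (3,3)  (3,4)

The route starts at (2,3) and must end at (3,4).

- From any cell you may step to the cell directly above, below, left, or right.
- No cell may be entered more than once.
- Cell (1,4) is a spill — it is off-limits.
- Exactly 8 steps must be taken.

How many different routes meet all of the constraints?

4

Need simple routes of exactly 8 moves from (2,3) to (3,4) (Manhattan distance 2, so 3 moves are spent on a detour and 3 undoing it).
Enumerating: (2,3) (1,3) (1,2) (2,2) (2,1) (3,1) (3,2) (3,3) (3,4) | (2,3) (1,3) (1,2) (1,1) (2,1) (3,1) (3,2) (3,3) (3,4) | (2,3) (1,3) (1,2) (1,1) (2,1) (2,2) (3,2) (3,3) (3,4) | (2,3) (2,2) (1,2) (1,1) (2,1) (3,1) (3,2) (3,3) (3,4).
That gives 4 routes.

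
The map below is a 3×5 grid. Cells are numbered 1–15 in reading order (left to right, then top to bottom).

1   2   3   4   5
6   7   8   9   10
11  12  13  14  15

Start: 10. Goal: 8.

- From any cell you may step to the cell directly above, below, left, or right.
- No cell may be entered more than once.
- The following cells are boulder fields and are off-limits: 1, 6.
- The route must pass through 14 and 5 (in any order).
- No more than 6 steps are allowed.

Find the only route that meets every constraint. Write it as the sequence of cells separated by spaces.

10 5 4 9 14 13 8

The 6-move cap with required stops at 14, 5 leaves no slack for detours.
Route from 10: up 1 to 5, left 1 to 4, down 2 to 14, left 1 to 13, up 1 to 8 — 6 moves in all.
Check: all required cells visited; 6 ≤ 6 moves.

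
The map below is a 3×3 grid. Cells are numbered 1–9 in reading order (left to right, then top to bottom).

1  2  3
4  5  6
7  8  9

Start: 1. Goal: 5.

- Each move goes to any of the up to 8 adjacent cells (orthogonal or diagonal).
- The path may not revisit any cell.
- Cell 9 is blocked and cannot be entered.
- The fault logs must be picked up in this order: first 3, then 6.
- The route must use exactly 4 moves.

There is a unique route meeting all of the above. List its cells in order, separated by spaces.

The waypoints must appear in the order 3, 6, with no cell reused.
Route from 1: right 2 to 3, down 1 to 6, left 1 to 5 — 4 moves in all.
Check: order respected (3 at step 2, 6 at step 3); 4 moves as required.

1 2 3 6 5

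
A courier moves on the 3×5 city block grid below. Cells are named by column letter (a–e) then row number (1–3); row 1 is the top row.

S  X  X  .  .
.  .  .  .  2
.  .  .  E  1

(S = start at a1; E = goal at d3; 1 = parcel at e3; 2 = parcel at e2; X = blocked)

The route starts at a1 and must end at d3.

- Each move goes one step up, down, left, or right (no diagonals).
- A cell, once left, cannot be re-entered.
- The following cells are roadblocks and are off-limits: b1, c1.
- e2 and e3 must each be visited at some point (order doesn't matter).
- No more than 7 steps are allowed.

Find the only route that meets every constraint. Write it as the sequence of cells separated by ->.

a1 -> a2 -> b2 -> c2 -> d2 -> e2 -> e3 -> d3

The budget equals the shortest possible length, so every move has to be on a shortest route through the required cells.
Route from a1: down to a2, 4× right (reaching e2), down to e3, left to d3 — 7 moves in all.
Check: all required cells visited; 7 ≤ 7 moves.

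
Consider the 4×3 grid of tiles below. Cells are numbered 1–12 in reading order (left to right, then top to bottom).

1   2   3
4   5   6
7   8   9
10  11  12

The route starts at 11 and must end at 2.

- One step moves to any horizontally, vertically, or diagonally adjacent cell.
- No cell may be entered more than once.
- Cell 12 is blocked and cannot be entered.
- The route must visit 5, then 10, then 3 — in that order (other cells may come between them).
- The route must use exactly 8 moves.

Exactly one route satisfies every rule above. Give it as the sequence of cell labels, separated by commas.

The waypoints must appear in the order 5, 10, 3, with no cell reused.
Route from 11: up-right 1 to 9, up-left 1 to 5, down-left 1 to 7, down 1 to 10, up-right 2 to 6, up 1 to 3, left 1 to 2 — 8 moves in all.
Check: order respected (5 at step 2, 10 at step 4, 3 at step 7); 8 moves as required.

11, 9, 5, 7, 10, 8, 6, 3, 2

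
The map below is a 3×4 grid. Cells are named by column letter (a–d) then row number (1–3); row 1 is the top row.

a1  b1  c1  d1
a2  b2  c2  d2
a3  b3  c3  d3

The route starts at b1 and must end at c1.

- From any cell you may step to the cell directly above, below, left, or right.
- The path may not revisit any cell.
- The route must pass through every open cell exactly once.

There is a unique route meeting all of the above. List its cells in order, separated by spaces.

b1 a1 a2 a3 b3 b2 c2 c3 d3 d2 d1 c1

Need to visit all 12 open cells exactly once, starting at b1 and ending at c1.
Route from b1: left 1 to a1, down 2 to a3, right 1 to b3, up 1 to b2, right 1 to c2, down 1 to c3, right 1 to d3, up 2 to d1, left 1 to c1 — 11 moves in all.
Check: all 12 open cells covered.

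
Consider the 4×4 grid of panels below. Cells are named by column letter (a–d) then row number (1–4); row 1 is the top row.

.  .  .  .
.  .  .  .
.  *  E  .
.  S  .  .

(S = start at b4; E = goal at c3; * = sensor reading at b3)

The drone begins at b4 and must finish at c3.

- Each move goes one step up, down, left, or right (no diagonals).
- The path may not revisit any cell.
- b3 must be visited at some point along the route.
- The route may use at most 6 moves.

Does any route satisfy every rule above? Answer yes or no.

One route that works: b4 → b3 → c3.

yes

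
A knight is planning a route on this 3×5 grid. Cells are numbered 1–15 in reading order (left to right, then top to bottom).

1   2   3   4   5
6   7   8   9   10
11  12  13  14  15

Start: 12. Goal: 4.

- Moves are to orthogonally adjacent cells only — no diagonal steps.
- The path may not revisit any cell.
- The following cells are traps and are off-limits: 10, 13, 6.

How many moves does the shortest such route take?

The Manhattan distance from 12 to 4 is |3−1| + |2−4| = 4, so at least 4 moves are needed.
A route of 4 moves achieves this: 12 → 7 → 2 → 3 → 4.
Since 4 matches the lower bound, it is optimal.

4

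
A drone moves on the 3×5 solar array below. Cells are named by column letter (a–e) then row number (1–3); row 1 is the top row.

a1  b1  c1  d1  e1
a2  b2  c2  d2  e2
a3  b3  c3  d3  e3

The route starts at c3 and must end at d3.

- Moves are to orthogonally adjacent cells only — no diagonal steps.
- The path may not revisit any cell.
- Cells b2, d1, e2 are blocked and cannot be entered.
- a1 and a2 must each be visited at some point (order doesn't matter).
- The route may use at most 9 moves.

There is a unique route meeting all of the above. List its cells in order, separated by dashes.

c3 - b3 - a3 - a2 - a1 - b1 - c1 - c2 - d2 - d3

The budget equals the shortest possible length, so every move has to be on a shortest route through the required cells.
Route from c3: 2× left (reaching a3), 2× up (reaching a1), 2× right (reaching c1), down to c2, right to d2, down to d3 — 9 moves in all.
Check: all required cells visited; 9 ≤ 9 moves.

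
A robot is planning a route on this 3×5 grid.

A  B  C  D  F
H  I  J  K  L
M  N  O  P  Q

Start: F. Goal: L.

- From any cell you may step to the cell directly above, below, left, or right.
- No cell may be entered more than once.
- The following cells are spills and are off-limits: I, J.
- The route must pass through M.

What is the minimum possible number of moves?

Any route passes through M somewhere between F and L. Summing Manhattan distances along the two legs (F → M → L) gives a lower bound of 6 + 5 = 11 moves.
A route of 11 moves achieves this: F → D → C → B → A → H → M → N → O → P → K → L.
Since 11 matches the lower bound, it is optimal.

11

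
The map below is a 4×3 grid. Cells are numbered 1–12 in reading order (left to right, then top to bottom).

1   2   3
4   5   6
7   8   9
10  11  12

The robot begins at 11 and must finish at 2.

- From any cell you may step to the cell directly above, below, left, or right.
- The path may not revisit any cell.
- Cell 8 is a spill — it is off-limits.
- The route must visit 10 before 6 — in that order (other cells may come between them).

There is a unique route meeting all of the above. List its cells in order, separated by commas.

The waypoints must appear in the order 10, 6, with no cell reused.
Route from 11: left 1 to 10, up 2 to 4, right 2 to 6, up 1 to 3, left 1 to 2 — 7 moves in all.
Check: order respected (10 at step 1, 6 at step 5).

11, 10, 7, 4, 5, 6, 3, 2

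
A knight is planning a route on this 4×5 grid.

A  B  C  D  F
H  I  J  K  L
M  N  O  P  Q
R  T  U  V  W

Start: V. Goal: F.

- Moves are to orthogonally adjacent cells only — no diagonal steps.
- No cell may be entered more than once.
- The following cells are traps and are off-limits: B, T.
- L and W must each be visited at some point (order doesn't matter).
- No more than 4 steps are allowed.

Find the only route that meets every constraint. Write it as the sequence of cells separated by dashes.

V - W - Q - L - F

The budget equals the shortest possible length, so every move has to be on a shortest route through the required cells.
Route from V: right 1 to W, up 3 to F — 4 moves in all.
Check: all required cells visited; 4 ≤ 4 moves.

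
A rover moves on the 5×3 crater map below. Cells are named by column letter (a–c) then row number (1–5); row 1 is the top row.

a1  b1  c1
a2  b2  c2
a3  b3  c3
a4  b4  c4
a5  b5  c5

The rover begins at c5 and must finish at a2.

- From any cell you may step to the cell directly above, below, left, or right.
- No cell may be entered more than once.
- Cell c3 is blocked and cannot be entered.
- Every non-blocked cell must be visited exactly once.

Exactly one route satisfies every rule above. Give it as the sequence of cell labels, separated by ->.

Need to visit all 14 open cells exactly once, starting at c5 and ending at a2.
Cell a5 has only two open neighbours (a4 and b5), so the path must pass straight through it: one of those is the cell it's entered from and the other is where it exits.
Route from c5: up 1 to c4, left 1 to b4, down 1 to b5, left 1 to a5, up 2 to a3, right 1 to b3, up 1 to b2, right 1 to c2, up 1 to c1, left 2 to a1, down 1 to a2 — 13 moves in all.
Check: all 14 open cells covered.

c5 -> c4 -> b4 -> b5 -> a5 -> a4 -> a3 -> b3 -> b2 -> c2 -> c1 -> b1 -> a1 -> a2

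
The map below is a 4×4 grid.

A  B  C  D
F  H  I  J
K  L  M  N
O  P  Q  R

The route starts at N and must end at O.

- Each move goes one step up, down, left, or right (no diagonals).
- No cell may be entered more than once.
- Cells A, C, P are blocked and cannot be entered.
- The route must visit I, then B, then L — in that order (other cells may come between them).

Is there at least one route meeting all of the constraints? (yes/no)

no

B must be visited but has only one open neighbour (H), and it is neither the start nor the goal — the route would have to enter and leave through H, re-entering it.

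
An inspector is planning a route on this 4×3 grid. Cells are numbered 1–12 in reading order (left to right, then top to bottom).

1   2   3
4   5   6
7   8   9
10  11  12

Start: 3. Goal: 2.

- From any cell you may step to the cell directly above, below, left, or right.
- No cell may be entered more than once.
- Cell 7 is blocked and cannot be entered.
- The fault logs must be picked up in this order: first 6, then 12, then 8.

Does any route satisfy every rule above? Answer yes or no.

yes

One route that works: 3 → 6 → 9 → 12 → 11 → 8 → 5 → 2.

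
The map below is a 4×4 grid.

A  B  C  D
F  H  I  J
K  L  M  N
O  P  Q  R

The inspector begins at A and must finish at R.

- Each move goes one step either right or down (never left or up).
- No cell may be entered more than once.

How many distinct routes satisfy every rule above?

20

A right/down-only route from A to R makes exactly 3 down-moves and 3 right-moves in some order.
With no other constraints that would be C(6,3) = 20 routes.
That gives 20 routes.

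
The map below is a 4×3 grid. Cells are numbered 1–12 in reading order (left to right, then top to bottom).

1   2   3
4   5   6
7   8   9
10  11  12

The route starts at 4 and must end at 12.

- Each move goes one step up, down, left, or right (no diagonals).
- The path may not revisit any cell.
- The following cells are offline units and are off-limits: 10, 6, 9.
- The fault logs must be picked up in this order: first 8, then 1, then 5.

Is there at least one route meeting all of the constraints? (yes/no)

no

Ignoring the required order, 1 revisit-free route from 4 to 12 passes through all of 8, 1, and 5; the waypoint orders that occur are 1 → 5 → 8 (1) — never 8 → 1 → 5.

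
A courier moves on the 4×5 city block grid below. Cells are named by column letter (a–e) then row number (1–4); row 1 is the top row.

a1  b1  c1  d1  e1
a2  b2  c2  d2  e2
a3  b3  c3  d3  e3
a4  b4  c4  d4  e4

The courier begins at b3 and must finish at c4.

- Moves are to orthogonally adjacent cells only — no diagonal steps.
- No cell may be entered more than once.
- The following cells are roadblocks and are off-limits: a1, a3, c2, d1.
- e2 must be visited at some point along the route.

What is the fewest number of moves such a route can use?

Any route passes through e2 somewhere between b3 and c4. Summing Manhattan distances along the two legs (b3 → e2 → c4) gives a lower bound of 4 + 4 = 8 moves.
A route of 8 moves achieves this: b3 → c3 → d3 → d2 → e2 → e3 → e4 → d4 → c4.
Since 8 matches the lower bound, it is optimal.

8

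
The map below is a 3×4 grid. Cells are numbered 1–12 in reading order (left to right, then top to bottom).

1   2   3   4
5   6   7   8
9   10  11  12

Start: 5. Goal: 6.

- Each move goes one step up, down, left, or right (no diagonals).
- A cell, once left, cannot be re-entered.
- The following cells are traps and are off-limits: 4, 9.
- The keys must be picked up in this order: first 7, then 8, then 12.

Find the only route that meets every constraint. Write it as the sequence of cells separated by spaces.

5 1 2 3 7 8 12 11 10 6

The waypoints must appear in the order 7, 8, 12, with no cell reused.
Route from 5: up to 1, 2× right (reaching 3), down to 7, right to 8, down to 12, 2× left (reaching 10), up to 6 — 9 moves in all.
Check: order respected (7 at step 4, 8 at step 5, 12 at step 6).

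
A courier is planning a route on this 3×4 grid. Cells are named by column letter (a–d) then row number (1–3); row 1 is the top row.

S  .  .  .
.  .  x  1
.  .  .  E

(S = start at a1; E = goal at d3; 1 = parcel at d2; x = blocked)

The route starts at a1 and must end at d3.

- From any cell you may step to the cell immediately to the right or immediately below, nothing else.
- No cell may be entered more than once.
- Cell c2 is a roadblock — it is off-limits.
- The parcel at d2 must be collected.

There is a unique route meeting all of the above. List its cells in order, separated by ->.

a1 -> b1 -> c1 -> d1 -> d2 -> d3

Moves only go right or down, so the column and row indices never decrease.
Route from a1: 3× right (reaching d1), 2× down (reaching d3) — 5 moves in all.
Check: all required cells visited.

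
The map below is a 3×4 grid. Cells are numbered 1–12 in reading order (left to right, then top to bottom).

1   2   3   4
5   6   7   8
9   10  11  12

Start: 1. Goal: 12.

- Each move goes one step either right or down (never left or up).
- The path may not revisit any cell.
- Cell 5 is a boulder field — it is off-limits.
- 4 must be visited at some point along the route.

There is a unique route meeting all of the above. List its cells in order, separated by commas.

1, 2, 3, 4, 8, 12

Moves only go right or down, so the column and row indices never decrease.
Route from 1: 3× right (reaching 4), 2× down (reaching 12) — 5 moves in all.
Check: all required cells visited.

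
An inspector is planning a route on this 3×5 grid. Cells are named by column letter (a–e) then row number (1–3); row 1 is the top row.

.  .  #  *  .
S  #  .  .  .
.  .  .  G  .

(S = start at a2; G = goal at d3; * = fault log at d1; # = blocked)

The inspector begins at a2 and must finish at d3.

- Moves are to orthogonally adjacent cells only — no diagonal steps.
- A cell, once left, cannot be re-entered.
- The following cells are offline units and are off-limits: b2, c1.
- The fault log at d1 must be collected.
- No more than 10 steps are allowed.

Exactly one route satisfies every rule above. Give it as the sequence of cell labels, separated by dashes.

The budget equals the shortest possible length, so every move has to be on a shortest route through the required cells.
Route from a2: down to a3, 2× right (reaching c3), up to c2, right to d2, up to d1, right to e1, 2× down (reaching e3), left to d3 — 10 moves in all.
Check: all required cells visited; 10 ≤ 10 moves.

a2 - a3 - b3 - c3 - c2 - d2 - d1 - e1 - e2 - e3 - d3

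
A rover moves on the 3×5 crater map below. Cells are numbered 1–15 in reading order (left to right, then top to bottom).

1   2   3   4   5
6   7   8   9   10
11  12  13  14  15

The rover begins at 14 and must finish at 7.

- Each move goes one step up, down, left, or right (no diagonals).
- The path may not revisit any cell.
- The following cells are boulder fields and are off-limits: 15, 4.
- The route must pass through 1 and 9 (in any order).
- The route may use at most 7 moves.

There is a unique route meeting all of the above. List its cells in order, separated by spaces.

Any route must reach 1 and 9 and still end at 7 within 7 moves, so the order of the required stops is forced.
Route from 14: up 1 to 9, left 1 to 8, up 1 to 3, left 2 to 1, down 1 to 6, right 1 to 7 — 7 moves in all.
Check: all required cells visited; 7 ≤ 7 moves.

14 9 8 3 2 1 6 7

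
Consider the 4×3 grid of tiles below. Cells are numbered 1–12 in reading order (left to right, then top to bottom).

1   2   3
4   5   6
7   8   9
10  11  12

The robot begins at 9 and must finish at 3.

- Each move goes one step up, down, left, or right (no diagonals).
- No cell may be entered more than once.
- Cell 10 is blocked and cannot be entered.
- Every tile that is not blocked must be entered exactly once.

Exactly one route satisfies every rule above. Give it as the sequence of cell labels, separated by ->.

Need to visit all 11 open cells exactly once, starting at 9 and ending at 3.
Cell 1 has only two open neighbours (4 and 2), so the path must pass straight through it: one of those is the cell it's entered from and the other is where it exits.
Route from 9: down 1 to 12, left 1 to 11, up 1 to 8, left 1 to 7, up 2 to 1, right 1 to 2, down 1 to 5, right 1 to 6, up 1 to 3 — 10 moves in all.
Check: all 11 open cells covered.

9 -> 12 -> 11 -> 8 -> 7 -> 4 -> 1 -> 2 -> 5 -> 6 -> 3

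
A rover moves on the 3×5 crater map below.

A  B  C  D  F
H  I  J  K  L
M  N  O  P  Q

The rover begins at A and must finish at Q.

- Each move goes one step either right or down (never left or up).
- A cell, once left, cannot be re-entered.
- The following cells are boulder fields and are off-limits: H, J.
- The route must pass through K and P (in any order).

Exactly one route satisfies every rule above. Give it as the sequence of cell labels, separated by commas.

A, B, C, D, K, P, Q

Moves only go right or down, so the column and row indices never decrease.
Route from A: right 3 to D, down 2 to P, right 1 to Q — 6 moves in all.
Check: all required cells visited.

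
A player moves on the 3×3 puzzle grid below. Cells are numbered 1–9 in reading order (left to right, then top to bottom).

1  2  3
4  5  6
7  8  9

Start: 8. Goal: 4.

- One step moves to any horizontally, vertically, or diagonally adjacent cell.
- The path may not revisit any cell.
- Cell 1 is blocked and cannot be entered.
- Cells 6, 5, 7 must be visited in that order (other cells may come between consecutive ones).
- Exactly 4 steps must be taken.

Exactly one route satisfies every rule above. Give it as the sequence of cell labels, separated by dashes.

8 - 6 - 5 - 7 - 4

The waypoints must appear in the order 6, 5, 7, with no cell reused.
Route from 8: up-right to 6, left to 5, down-left to 7, up to 4 — 4 moves in all.
Check: order respected (6 at step 1, 5 at step 2, 7 at step 3); 4 moves as required.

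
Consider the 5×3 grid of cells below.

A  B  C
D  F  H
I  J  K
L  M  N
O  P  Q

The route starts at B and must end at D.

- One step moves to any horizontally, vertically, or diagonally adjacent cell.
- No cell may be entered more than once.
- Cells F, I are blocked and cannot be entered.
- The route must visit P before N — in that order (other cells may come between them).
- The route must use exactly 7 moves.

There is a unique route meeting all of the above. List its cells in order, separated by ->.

B -> H -> K -> M -> P -> N -> J -> D

The waypoints must appear in the order P, N, with no cell reused.
Route from B: down-right 1 to H, down 1 to K, down-left 1 to M, down 1 to P, up-right 1 to N, up-left 2 to D — 7 moves in all.
Check: order respected (P at step 4, N at step 5); 7 moves as required.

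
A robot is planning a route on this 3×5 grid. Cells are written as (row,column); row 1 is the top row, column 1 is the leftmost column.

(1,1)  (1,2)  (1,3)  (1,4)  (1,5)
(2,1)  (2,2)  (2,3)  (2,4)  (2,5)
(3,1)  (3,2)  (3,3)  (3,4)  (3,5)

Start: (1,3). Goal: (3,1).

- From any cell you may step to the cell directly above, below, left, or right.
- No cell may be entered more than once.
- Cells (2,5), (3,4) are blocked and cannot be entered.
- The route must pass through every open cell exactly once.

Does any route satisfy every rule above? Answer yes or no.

Cell (1,5) has only one open neighbour but is neither the start nor the goal, so a Hamiltonian route would have to both enter and leave it through the same neighbour — impossible without revisiting.

no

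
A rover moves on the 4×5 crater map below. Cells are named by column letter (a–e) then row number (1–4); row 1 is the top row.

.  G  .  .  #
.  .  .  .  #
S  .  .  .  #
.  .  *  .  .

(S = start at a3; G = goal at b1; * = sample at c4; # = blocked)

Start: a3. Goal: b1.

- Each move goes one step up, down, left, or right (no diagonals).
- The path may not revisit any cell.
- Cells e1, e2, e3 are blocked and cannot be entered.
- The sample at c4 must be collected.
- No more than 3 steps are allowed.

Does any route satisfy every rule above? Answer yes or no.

Even ignoring the no-revisit rule, getting from a3 to b1 via c4 needs at least 3 + 4 = 7 moves (Manhattan distance per leg), which exceeds the 3-move limit.

no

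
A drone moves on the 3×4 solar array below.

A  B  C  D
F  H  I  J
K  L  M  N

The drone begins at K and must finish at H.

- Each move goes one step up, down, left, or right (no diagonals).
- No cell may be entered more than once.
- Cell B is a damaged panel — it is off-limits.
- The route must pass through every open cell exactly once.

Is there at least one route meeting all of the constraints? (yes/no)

Cell A has only one open neighbour but is neither the start nor the goal, so a Hamiltonian route would have to both enter and leave it through the same neighbour — impossible without revisiting.

no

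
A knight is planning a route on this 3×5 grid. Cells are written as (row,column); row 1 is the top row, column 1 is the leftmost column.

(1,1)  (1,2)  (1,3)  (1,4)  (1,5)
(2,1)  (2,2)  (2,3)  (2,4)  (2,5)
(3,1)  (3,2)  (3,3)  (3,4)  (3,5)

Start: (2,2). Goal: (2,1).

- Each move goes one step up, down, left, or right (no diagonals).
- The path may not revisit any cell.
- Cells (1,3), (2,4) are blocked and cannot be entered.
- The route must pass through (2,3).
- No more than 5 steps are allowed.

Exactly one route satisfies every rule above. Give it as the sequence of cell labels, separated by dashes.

(2,2) - (2,3) - (3,3) - (3,2) - (3,1) - (2,1)

The budget equals the shortest possible length, so every move has to be on a shortest route through the required cells.
Route from (2,2): right 1 to (2,3), down 1 to (3,3), left 2 to (3,1), up 1 to (2,1) — 5 moves in all.
Check: all required cells visited; 5 ≤ 5 moves.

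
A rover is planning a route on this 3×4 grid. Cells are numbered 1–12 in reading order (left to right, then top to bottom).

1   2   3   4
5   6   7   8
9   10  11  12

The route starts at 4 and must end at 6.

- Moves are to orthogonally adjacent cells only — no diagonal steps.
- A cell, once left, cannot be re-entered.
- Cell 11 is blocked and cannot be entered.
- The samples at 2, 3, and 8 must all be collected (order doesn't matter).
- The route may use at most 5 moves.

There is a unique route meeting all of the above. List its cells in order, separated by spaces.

The 5-move cap with required stops at 2, 3, 8 leaves no slack for detours.
Route from 4: down to 8, left to 7, up to 3, left to 2, down to 6 — 5 moves in all.
Check: all required cells visited; 5 ≤ 5 moves.

4 8 7 3 2 6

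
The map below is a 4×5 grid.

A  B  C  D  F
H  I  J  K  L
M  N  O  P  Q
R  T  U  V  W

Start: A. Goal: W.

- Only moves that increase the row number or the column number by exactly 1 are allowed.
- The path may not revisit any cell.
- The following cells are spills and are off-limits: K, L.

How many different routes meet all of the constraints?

22

A right/down-only route from A to W makes exactly 3 down-moves and 4 right-moves in some order.
With no other constraints that would be C(7,3) = 35 routes.
Subtract routes through each blocked cell (inclusion–exclusion for overlaps): − through K: 12 − through L: 5 + through K&L: 4 → 22.
That gives 22 routes.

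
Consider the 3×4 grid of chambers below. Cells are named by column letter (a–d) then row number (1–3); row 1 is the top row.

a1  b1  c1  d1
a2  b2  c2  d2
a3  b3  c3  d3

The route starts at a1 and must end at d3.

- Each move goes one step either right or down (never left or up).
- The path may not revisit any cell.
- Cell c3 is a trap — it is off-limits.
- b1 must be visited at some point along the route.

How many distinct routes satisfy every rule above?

A right/down-only route from a1 to d3 makes exactly 2 down-moves and 3 right-moves in some order.
With no other constraints that would be C(5,2) = 10 routes.
Split at b1 and multiply the segment counts (each segment already excludes blocked cells): a1→b1: 1; b1→d3: 3; product = 3.
That gives 3 routes.

3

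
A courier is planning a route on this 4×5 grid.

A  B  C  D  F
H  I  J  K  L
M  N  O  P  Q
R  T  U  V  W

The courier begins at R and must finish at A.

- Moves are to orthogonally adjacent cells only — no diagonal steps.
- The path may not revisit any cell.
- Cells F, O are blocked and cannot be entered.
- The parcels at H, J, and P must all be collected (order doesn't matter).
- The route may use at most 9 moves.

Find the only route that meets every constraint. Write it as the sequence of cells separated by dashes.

R - T - U - V - P - K - J - I - H - A

The budget equals the shortest possible length, so every move has to be on a shortest route through the required cells.
Route from R: right 3 to V, up 2 to K, left 3 to H, up 1 to A — 9 moves in all.
Check: all required cells visited; 9 ≤ 9 moves.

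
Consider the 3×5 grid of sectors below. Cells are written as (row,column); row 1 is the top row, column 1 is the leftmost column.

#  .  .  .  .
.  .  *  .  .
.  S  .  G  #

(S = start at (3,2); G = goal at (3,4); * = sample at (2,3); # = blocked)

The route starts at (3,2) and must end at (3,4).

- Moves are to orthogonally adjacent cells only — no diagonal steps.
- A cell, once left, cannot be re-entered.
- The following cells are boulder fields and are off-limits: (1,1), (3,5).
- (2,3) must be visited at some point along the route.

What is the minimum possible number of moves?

4

Any route passes through (2,3) somewhere between (3,2) and (3,4). Summing Manhattan distances along the two legs ((3,2) → (2,3) → (3,4)) gives a lower bound of 2 + 2 = 4 moves.
A route of 4 moves achieves this: (3,2) → (2,2) → (2,3) → (3,3) → (3,4).
Since 4 matches the lower bound, it is optimal.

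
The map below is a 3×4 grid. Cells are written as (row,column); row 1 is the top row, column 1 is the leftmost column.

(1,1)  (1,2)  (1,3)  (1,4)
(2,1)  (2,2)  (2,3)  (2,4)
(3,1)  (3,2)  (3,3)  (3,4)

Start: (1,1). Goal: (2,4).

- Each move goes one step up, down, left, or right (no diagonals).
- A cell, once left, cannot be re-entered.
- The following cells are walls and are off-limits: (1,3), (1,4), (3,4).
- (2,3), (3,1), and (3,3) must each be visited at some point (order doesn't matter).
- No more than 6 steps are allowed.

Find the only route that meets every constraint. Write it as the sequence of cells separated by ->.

Any route must reach (2,3), (3,1), and (3,3) and still end at (2,4) within 6 moves, so the order of the required stops is forced.
Route from (1,1): down 2 to (3,1), right 2 to (3,3), up 1 to (2,3), right 1 to (2,4) — 6 moves in all.
Check: all required cells visited; 6 ≤ 6 moves.

(1,1) -> (2,1) -> (3,1) -> (3,2) -> (3,3) -> (2,3) -> (2,4)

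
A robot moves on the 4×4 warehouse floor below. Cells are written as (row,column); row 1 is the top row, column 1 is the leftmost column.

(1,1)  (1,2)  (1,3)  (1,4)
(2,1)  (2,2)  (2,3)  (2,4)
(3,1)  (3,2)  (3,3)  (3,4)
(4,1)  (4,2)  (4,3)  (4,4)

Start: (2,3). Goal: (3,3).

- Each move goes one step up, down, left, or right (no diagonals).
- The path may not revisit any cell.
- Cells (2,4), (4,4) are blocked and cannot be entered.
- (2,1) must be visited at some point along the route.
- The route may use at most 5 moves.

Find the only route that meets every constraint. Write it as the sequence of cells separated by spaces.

(2,3) (2,2) (2,1) (3,1) (3,2) (3,3)

Any route must reach (2,1) and still end at (3,3) within 5 moves, so the order of the required stops is forced.
Route from (2,3): 2× left (reaching (2,1)), down to (3,1), 2× right (reaching (3,3)) — 5 moves in all.
Check: all required cells visited; 5 ≤ 5 moves.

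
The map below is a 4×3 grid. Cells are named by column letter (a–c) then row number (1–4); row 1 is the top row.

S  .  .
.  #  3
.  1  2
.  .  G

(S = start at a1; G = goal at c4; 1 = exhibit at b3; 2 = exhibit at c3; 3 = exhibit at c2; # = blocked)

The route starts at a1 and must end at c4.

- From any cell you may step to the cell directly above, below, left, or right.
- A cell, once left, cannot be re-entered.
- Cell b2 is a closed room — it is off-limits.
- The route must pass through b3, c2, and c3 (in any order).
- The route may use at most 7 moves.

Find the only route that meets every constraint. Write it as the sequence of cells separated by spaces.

Any route must reach b3, c2, and c3 and still end at c4 within 7 moves, so the order of the required stops is forced.
Route from a1: right 2 to c1, down 2 to c3, left 1 to b3, down 1 to b4, right 1 to c4 — 7 moves in all.
Check: all required cells visited; 7 ≤ 7 moves.

a1 b1 c1 c2 c3 b3 b4 c4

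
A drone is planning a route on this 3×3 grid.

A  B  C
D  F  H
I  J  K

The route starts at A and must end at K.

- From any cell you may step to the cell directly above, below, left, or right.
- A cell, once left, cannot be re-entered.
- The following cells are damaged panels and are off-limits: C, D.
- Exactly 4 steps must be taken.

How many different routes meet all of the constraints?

Need simple routes of exactly 4 moves from A to K (Manhattan distance 4, so 0 moves are spent on a detour and 0 undoing it).
Enumerating: A B F J K | A B F H K.
That gives 2 routes.

2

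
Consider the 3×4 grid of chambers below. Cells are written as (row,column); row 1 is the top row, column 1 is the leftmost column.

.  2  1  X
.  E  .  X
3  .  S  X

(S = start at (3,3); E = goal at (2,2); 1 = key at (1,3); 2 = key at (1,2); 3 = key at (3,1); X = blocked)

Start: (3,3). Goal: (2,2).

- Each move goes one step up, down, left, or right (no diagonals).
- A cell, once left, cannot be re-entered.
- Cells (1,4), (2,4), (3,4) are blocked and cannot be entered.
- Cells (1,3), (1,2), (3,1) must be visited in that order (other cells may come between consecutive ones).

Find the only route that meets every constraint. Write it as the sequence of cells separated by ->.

The waypoints must appear in the order (1,3), (1,2), (3,1), with no cell reused.
Route from (3,3): up 2 to (1,3), left 2 to (1,1), down 2 to (3,1), right 1 to (3,2), up 1 to (2,2) — 8 moves in all.
Check: order respected (1 at step 2, 2 at step 3, 3 at step 6).

(3,3) -> (2,3) -> (1,3) -> (1,2) -> (1,1) -> (2,1) -> (3,1) -> (3,2) -> (2,2)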